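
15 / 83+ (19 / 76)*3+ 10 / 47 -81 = -1246081 / 15604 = -79.86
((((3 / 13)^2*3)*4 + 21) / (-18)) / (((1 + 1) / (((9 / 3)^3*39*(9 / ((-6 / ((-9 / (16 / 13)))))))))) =-888651 / 128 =-6942.59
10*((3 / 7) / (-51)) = -10 / 119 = -0.08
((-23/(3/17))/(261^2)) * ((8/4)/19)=-782/3882897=-0.00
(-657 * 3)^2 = 3884841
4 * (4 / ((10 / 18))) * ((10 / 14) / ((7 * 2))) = 72 / 49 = 1.47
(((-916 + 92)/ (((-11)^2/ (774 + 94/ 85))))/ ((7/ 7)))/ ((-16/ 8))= 27144208/ 10285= 2639.20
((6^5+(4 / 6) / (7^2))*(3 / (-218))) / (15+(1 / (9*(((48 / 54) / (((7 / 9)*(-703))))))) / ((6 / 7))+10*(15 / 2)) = -246903984 / 23676653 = -10.43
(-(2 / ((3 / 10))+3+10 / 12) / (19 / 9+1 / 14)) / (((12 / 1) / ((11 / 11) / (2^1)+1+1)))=-441 / 440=-1.00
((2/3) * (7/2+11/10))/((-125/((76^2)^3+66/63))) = -186148131005428/39375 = -4727571581.09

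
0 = 0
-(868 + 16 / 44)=-9552 / 11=-868.36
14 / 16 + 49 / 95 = 1057 / 760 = 1.39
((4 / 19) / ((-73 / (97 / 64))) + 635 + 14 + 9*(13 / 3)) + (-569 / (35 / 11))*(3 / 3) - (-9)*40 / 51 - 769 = -3337690131 / 13204240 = -252.77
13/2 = 6.50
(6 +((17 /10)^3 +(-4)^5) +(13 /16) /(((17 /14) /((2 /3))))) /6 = -51644687 /306000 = -168.77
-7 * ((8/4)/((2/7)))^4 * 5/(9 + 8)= -84035/17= -4943.24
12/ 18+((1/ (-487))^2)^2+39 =6693647012762/ 168747403683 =39.67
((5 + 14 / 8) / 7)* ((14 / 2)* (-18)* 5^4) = -151875 / 2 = -75937.50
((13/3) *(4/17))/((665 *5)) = 52/169575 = 0.00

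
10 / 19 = 0.53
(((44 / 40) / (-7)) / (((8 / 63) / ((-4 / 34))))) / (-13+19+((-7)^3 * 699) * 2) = -33 / 108688480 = -0.00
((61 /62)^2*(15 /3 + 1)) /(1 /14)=78141 /961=81.31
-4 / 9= -0.44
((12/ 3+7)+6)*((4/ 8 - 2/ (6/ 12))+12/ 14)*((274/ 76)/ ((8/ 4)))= -80.99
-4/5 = -0.80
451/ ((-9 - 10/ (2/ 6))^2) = 451/ 1521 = 0.30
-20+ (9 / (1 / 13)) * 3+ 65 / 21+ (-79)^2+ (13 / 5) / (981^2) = 221466533086 / 33682635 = 6575.10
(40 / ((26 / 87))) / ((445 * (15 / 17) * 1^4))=1972 / 5785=0.34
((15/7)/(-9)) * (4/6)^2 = -20/189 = -0.11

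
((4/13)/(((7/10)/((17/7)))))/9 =680/5733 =0.12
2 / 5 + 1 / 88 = 0.41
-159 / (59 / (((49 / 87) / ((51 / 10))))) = -25970 / 87261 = -0.30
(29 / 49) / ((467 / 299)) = 8671 / 22883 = 0.38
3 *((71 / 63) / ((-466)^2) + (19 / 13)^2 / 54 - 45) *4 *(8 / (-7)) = 2494829425736 / 4046104881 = 616.60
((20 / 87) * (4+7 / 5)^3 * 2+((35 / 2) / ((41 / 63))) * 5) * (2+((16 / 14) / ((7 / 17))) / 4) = 811611306 / 1456525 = 557.22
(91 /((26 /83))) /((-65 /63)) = -36603 /130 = -281.56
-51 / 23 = -2.22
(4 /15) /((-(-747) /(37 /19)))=148 /212895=0.00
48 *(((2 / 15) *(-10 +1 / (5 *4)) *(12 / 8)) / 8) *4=-1194 / 25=-47.76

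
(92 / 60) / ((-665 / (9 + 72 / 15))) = -529 / 16625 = -0.03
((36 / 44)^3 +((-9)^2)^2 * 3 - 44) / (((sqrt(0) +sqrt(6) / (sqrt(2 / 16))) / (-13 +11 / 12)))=-1895167255 * sqrt(3) / 95832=-34252.92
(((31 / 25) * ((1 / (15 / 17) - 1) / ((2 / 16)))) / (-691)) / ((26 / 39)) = -0.00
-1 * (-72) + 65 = 137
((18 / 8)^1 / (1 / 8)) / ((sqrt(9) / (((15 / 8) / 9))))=5 / 4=1.25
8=8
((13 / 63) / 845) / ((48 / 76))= 19 / 49140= 0.00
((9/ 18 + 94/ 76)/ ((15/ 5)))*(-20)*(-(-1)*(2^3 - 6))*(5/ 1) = -2200/ 19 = -115.79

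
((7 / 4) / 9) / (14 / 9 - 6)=-7 / 160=-0.04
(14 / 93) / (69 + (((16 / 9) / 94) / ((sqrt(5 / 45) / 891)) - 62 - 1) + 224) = 329 / 613149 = 0.00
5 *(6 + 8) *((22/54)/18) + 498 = 121399/243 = 499.58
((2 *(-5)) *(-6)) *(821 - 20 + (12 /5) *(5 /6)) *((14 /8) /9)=28105 /3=9368.33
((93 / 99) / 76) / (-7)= -31 / 17556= -0.00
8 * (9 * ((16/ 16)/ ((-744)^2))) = 1/ 7688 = 0.00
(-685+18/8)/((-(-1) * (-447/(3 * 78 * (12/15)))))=213018/745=285.93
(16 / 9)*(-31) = -496 / 9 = -55.11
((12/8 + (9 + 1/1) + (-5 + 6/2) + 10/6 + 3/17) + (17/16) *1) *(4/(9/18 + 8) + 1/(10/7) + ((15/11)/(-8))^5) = 5314865634781943/366034857492480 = 14.52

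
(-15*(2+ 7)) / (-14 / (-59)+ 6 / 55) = -438075 / 1124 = -389.75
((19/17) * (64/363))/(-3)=-1216/18513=-0.07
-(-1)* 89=89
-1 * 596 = -596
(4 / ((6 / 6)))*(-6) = -24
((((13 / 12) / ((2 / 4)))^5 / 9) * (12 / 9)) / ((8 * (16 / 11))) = 4084223 / 6718464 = 0.61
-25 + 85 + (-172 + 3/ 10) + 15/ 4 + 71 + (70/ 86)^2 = -36.29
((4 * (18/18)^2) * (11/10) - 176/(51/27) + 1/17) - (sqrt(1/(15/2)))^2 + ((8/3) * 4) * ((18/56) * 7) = -16537/255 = -64.85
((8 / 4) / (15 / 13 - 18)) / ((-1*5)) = 26 / 1095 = 0.02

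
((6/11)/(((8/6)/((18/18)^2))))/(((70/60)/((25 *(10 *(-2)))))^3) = -121500000000/3773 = -32202491.39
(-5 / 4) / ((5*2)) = -1 / 8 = -0.12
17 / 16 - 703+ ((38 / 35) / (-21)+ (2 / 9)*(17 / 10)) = -24752851 / 35280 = -701.61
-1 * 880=-880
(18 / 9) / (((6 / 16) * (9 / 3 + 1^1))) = 4 / 3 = 1.33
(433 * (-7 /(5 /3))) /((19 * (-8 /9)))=81837 /760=107.68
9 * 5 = 45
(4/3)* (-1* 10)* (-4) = 160/3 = 53.33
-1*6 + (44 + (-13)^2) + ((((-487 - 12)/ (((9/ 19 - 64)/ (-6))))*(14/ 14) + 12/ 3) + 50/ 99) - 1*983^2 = -966124.63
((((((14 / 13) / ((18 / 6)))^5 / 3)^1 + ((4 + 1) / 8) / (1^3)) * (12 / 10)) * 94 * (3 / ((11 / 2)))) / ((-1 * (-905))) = 63810282119 / 1496969835075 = 0.04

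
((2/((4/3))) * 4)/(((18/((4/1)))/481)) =1924/3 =641.33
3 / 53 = 0.06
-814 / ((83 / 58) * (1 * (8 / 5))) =-59015 / 166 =-355.51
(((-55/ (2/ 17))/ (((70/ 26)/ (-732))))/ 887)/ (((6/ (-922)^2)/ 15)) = 304541326.57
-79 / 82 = -0.96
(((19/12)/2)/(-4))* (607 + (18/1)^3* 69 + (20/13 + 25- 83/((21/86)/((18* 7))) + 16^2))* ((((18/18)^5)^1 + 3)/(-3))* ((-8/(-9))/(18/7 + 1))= 623251832/26325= 23675.28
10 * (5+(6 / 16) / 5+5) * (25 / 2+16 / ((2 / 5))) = 42315 / 8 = 5289.38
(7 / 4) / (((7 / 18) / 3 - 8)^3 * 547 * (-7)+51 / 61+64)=2401326 / 2561527576535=0.00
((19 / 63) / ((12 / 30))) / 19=5 / 126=0.04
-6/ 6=-1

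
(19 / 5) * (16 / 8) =38 / 5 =7.60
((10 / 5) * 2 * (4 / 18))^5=32768 / 59049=0.55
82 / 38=41 / 19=2.16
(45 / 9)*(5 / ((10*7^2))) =5 / 98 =0.05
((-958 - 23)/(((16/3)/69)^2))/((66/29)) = -406337067/5632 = -72147.92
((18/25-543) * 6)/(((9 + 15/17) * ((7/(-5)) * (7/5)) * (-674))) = -230469/924728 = -0.25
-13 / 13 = -1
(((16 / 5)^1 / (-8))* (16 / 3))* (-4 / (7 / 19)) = 2432 / 105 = 23.16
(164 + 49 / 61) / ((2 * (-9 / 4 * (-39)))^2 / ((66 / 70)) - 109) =442332 / 87385489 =0.01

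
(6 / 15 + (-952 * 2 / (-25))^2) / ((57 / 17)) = 3243838 / 1875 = 1730.05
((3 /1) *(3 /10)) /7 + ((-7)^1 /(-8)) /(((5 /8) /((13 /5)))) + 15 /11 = 5.13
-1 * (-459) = 459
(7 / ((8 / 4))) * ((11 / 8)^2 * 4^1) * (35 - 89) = -22869 / 16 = -1429.31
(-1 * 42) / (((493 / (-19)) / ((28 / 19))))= 1176 / 493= 2.39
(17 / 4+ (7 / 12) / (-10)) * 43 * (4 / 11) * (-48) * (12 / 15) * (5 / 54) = -346064 / 1485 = -233.04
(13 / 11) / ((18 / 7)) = 91 / 198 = 0.46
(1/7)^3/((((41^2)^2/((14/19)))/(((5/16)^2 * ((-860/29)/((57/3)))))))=-5375/46385974513312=-0.00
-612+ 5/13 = -7951/13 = -611.62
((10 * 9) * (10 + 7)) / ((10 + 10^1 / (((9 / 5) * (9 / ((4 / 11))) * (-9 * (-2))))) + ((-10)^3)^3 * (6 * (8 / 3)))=-1226907 / 12830399991971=-0.00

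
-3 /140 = -0.02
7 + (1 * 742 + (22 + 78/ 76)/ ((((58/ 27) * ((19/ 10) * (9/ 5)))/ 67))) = 20079437/ 20938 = 958.99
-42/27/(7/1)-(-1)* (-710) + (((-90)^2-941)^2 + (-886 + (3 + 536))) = 461252014/9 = 51250223.78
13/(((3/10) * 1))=130/3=43.33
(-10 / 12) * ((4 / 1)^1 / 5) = -2 / 3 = -0.67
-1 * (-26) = 26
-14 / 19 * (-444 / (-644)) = -222 / 437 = -0.51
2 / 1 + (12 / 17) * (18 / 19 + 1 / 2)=976 / 323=3.02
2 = 2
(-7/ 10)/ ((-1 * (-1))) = -7/ 10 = -0.70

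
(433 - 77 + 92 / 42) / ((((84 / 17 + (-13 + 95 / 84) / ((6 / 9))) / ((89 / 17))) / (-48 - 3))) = 91046288 / 12245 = 7435.38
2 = 2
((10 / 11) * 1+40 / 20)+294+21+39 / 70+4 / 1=322.47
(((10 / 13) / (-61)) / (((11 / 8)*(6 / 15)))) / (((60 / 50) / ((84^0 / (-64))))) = 125 / 418704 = 0.00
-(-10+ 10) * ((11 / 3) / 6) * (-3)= 0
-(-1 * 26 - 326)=352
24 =24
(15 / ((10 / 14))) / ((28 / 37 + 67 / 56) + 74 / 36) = 391608 / 74755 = 5.24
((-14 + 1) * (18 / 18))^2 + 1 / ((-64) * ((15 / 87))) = 54051 / 320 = 168.91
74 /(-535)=-74 /535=-0.14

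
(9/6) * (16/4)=6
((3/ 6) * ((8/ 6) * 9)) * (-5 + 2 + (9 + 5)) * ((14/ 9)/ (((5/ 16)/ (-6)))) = -9856/ 5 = -1971.20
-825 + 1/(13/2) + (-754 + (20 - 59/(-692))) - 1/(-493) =-6913139213/4435028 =-1558.76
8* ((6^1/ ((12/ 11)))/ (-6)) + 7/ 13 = -265/ 39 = -6.79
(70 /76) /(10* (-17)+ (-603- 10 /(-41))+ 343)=-287 /133912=-0.00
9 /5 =1.80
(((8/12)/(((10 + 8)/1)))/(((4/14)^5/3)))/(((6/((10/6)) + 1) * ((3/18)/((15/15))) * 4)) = 84035/4416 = 19.03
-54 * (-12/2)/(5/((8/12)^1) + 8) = 648/31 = 20.90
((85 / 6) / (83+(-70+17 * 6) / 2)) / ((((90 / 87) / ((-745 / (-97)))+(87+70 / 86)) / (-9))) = -15793255 / 1078514052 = -0.01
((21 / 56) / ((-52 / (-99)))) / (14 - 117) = -297 / 42848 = -0.01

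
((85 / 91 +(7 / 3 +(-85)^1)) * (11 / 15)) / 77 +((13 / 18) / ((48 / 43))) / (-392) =-17172719 / 22014720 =-0.78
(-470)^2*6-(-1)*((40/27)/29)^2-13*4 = 1325348.00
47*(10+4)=658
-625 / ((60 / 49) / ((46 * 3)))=-140875 / 2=-70437.50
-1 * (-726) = 726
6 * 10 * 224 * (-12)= -161280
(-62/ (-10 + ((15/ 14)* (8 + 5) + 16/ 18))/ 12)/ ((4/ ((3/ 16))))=-0.05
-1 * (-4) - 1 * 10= -6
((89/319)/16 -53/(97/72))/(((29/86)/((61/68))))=-51065169913/488156768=-104.61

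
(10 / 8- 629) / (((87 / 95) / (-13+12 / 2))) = 556605 / 116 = 4798.32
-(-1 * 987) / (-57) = -329 / 19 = -17.32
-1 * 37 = -37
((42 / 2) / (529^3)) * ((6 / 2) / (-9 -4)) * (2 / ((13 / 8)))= -1008 / 25018065241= -0.00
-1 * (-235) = 235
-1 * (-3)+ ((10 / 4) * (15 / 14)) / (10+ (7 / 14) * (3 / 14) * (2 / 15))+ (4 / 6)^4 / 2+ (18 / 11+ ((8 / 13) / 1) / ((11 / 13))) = 7157659 / 1249182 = 5.73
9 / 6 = 3 / 2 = 1.50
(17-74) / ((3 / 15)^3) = -7125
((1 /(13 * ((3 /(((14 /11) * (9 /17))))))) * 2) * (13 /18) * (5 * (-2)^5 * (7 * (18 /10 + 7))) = -12544 /51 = -245.96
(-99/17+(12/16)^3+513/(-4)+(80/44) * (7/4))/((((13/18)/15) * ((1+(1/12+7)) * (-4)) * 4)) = 632392515/30183296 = 20.95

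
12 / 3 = 4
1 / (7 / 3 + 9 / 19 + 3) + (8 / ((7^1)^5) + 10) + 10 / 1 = 112222987 / 5563117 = 20.17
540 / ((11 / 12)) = 6480 / 11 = 589.09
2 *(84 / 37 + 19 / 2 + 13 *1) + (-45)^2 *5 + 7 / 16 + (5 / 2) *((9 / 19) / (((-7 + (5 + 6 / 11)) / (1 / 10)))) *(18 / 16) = 3662307929 / 359936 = 10174.89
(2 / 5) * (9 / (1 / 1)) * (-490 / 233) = -1764 / 233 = -7.57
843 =843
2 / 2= 1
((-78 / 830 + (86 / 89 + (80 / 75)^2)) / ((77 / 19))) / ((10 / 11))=63477613 / 116345250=0.55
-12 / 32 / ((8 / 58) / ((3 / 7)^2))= -0.50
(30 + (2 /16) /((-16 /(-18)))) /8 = 3.77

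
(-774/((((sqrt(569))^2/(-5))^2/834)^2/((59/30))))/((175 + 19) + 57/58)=-892572237000/27567971686823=-0.03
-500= -500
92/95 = 0.97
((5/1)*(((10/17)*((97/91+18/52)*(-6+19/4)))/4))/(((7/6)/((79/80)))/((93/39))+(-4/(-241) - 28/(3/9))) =11376278475/731798028416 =0.02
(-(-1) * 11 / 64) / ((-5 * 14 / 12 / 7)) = -33 / 160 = -0.21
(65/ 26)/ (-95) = -1/ 38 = -0.03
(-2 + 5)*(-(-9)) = 27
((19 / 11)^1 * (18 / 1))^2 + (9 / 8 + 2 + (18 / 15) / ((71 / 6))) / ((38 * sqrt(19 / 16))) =9163 * sqrt(19) / 512620 + 116964 / 121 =966.72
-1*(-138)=138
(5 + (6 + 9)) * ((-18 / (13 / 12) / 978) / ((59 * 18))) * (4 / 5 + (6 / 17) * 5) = -1744 / 2125357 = -0.00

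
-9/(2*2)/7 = -9/28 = -0.32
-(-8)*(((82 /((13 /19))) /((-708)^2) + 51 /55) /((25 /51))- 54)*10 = -155630488726 /37333725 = -4168.63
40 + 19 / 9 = 379 / 9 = 42.11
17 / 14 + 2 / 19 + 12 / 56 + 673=674.53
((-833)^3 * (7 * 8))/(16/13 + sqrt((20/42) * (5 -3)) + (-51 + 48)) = 10940564516336 * sqrt(105)/7729 + 203242025438088/7729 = 40800808822.46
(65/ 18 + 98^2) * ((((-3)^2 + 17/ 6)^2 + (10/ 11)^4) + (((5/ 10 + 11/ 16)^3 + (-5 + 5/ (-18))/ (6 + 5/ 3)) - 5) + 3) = 13039112448493259/ 9715064832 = 1342153.93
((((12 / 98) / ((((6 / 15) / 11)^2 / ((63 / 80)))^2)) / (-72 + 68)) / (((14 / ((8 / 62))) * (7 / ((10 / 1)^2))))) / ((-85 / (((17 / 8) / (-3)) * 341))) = -1630641375 / 401408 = -4062.30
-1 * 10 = -10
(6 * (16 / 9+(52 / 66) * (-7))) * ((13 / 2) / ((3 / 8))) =-38480 / 99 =-388.69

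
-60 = -60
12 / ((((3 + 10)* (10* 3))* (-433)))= -2 / 28145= -0.00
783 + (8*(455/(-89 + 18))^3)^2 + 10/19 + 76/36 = 4433791.05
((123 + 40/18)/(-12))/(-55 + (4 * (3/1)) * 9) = -0.20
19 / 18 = 1.06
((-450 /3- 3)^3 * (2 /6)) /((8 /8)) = -1193859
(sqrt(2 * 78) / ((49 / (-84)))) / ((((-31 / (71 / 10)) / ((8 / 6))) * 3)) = 2.18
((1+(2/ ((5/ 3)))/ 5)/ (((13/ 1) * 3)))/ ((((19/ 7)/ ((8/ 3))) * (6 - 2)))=434/ 55575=0.01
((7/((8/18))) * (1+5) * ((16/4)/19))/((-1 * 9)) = -42/19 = -2.21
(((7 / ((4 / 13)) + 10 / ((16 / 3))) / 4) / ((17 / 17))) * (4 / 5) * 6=591 / 20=29.55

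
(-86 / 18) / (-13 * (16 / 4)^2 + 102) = 43 / 954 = 0.05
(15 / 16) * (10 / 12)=25 / 32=0.78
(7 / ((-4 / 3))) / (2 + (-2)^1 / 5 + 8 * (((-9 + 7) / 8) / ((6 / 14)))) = 315 / 184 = 1.71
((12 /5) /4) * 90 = 54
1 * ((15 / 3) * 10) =50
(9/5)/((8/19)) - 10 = -229/40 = -5.72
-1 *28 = -28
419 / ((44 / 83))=34777 / 44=790.39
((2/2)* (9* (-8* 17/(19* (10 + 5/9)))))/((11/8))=-4.44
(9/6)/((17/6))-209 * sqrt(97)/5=9/17-209 * sqrt(97)/5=-411.15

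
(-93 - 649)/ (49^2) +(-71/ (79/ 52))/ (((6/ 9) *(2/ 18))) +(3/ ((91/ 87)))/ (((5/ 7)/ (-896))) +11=-7429193377/ 1761305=-4218.01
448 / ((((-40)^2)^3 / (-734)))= -2569 / 32000000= -0.00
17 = 17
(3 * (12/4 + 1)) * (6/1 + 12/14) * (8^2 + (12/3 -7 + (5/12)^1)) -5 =35341/7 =5048.71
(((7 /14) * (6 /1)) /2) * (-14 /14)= -3 /2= -1.50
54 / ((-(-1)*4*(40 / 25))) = 8.44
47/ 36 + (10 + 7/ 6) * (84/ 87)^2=354695/ 30276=11.72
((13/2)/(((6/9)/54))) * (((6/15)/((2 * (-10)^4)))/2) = 1053/200000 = 0.01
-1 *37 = -37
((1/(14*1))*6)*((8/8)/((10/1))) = 3/70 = 0.04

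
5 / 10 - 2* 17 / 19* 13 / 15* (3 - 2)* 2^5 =-28003 / 570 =-49.13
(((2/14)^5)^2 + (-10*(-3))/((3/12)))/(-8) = -33897029881/2259801992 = -15.00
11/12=0.92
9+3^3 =36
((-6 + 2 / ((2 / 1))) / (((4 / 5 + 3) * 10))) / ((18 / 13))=-65 / 684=-0.10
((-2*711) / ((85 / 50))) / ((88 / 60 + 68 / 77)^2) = -4742458875 / 31304633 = -151.49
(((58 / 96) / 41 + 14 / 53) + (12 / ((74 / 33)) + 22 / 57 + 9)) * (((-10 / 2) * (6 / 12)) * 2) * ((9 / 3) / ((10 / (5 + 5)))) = -5505368875 / 24441904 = -225.24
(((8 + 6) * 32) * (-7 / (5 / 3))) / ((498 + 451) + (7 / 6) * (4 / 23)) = -649152 / 327475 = -1.98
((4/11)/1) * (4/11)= 16/121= 0.13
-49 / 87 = -0.56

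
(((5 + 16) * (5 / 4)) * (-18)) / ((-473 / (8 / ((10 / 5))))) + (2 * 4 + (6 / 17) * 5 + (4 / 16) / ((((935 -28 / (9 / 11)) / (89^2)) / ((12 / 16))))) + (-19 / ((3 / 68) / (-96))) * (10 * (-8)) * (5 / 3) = -1568082116853221 / 284458416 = -5512517.92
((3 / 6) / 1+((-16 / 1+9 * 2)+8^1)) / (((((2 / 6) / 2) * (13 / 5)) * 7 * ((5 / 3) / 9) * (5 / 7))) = 1701 / 65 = 26.17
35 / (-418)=-35 / 418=-0.08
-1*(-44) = 44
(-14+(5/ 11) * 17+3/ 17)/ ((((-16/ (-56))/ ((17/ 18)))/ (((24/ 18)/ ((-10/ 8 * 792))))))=0.03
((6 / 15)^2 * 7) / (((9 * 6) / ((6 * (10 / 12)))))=14 / 135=0.10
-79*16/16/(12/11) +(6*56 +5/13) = 41179/156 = 263.97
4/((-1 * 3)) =-1.33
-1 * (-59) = 59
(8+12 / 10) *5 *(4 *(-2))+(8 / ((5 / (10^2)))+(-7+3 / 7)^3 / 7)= -596744 / 2401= -248.54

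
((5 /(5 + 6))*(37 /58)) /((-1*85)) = -37 /10846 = -0.00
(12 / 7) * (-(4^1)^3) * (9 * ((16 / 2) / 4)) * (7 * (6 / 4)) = -20736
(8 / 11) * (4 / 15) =32 / 165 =0.19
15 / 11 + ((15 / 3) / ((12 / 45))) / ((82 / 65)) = 58545 / 3608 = 16.23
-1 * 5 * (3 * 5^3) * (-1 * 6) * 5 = 56250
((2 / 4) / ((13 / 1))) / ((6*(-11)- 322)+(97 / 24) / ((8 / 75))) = -32 / 291291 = -0.00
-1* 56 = -56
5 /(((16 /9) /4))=45 /4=11.25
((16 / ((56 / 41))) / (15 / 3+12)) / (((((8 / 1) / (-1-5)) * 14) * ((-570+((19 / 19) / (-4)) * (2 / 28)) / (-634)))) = -155964 / 3798599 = -0.04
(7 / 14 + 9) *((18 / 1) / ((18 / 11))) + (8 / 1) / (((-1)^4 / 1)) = 225 / 2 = 112.50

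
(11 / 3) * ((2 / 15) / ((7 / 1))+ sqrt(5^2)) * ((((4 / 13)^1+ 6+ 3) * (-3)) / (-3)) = 701437 / 4095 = 171.29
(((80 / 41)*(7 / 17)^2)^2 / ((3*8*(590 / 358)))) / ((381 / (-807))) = -18497688160 / 3156024647679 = -0.01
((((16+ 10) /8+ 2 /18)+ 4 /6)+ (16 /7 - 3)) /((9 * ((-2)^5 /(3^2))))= -835 /8064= -0.10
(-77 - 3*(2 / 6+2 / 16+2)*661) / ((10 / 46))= -182229 / 8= -22778.62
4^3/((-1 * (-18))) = 32/9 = 3.56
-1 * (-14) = 14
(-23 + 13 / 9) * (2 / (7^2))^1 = -388 / 441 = -0.88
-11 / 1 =-11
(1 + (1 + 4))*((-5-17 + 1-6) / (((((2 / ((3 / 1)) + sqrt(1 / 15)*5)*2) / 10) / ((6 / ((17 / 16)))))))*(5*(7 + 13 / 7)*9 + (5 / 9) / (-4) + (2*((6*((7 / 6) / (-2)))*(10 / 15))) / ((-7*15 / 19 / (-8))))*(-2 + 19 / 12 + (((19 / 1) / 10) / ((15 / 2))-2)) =-6289329672 / 2975 + 3144664836*sqrt(15) / 2975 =1979799.96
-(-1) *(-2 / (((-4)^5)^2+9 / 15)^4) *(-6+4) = 2500 / 755580366642884485725552721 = 0.00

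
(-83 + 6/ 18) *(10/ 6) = -1240/ 9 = -137.78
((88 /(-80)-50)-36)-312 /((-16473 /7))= -4775381 /54910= -86.97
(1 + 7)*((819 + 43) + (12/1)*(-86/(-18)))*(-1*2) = -44128/3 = -14709.33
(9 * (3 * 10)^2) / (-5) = -1620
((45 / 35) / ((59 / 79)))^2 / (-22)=-505521 / 3752518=-0.13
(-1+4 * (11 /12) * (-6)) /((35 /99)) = -2277 /35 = -65.06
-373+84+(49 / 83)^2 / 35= -9954262 / 34445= -288.99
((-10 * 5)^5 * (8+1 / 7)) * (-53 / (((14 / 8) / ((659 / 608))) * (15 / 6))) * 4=6548812500000 / 49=133649234693.88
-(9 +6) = -15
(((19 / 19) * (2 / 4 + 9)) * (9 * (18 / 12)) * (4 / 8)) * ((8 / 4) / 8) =513 / 32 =16.03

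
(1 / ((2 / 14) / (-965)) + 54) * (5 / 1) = -33505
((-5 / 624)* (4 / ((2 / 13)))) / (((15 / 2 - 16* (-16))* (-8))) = 5 / 50592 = 0.00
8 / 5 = 1.60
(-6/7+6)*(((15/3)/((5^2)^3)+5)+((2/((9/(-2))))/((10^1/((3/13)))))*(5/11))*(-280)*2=-1285882368/89375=-14387.50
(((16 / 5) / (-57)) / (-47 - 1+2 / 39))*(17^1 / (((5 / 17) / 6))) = 10608 / 26125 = 0.41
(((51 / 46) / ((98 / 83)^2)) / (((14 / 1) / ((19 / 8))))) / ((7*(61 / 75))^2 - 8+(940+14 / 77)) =413042911875 / 2953171118721152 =0.00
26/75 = 0.35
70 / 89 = 0.79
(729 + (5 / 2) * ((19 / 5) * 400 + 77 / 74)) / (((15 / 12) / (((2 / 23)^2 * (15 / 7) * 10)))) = 11497320 / 19573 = 587.41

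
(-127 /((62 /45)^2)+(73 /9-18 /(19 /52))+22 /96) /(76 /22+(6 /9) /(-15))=-15592833575 /493139072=-31.62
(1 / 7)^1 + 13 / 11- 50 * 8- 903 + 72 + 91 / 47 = -4443188 / 3619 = -1227.74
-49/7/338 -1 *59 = -19949/338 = -59.02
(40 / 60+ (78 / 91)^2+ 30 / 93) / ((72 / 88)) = 86416 / 41013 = 2.11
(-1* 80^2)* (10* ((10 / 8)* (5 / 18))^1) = -200000 / 9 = -22222.22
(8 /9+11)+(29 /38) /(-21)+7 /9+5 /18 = 15451 /1197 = 12.91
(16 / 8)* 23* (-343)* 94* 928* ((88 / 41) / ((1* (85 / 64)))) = -7751583465472 / 3485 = -2224270721.80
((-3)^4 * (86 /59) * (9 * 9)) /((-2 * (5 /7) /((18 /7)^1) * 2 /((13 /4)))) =-33008391 /1180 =-27973.21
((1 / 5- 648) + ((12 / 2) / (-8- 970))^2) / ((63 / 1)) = -28685662 / 2789745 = -10.28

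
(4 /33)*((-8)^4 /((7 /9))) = 49152 /77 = 638.34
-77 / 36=-2.14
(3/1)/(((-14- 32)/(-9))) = 27/46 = 0.59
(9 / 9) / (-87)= -0.01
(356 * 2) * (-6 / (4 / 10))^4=36045000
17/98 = 0.17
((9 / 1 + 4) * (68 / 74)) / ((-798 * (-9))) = 221 / 132867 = 0.00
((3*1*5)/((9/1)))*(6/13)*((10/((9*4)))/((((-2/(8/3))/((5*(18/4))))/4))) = -1000/39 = -25.64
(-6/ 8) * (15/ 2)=-45/ 8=-5.62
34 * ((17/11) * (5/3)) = 2890/33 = 87.58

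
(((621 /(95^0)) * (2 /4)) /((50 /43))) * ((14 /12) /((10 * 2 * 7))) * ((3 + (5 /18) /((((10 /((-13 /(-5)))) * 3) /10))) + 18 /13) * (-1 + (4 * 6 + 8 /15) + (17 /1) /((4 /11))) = 723.40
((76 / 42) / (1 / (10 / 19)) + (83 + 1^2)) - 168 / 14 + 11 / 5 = 7891 / 105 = 75.15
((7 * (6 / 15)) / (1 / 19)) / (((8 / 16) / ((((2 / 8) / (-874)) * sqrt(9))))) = -21 / 230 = -0.09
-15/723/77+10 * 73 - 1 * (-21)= 13936302/18557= 751.00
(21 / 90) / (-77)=-1 / 330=-0.00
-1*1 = -1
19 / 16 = 1.19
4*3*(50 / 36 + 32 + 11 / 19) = 23234 / 57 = 407.61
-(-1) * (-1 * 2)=-2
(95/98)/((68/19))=1805/6664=0.27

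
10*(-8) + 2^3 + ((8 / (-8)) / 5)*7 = -367 / 5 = -73.40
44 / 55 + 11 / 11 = 9 / 5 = 1.80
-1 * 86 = -86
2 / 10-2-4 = -29 / 5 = -5.80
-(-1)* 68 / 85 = 4 / 5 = 0.80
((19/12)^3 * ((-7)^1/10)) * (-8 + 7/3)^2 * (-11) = 152633327/155520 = 981.44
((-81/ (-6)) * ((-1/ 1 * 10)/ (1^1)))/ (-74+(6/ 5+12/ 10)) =675/ 358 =1.89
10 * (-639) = -6390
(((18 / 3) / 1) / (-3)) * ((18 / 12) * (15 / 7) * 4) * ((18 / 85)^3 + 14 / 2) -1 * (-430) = 214733798 / 859775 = 249.76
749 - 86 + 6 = 669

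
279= 279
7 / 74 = 0.09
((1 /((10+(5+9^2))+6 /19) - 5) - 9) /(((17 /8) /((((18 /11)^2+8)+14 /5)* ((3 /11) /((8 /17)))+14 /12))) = -18354662551 /310555575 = -59.10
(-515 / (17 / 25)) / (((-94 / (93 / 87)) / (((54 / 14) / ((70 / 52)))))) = 28018575 / 1135379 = 24.68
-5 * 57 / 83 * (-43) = 147.65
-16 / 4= -4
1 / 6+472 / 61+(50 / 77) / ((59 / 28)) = 1950757 / 237534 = 8.21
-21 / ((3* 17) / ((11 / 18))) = -77 / 306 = -0.25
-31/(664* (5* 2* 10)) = -31/66400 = -0.00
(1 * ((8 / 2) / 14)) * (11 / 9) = 22 / 63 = 0.35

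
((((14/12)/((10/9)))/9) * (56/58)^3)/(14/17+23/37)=24163664/332544015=0.07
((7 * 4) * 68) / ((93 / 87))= 55216 / 31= 1781.16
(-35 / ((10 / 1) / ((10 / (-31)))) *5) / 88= 0.06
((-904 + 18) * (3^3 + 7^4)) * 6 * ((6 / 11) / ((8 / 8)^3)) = -77443488 / 11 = -7040317.09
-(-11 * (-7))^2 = -5929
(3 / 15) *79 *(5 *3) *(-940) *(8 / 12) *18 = -2673360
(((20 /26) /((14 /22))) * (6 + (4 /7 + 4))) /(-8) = -2035 /1274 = -1.60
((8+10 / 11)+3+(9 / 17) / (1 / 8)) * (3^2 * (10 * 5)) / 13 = 1358550 / 2431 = 558.84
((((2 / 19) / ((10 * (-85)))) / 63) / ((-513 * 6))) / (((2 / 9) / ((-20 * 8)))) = -8 / 17398395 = -0.00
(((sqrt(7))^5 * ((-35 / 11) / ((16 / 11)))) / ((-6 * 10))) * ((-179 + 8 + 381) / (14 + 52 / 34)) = 204085 * sqrt(7) / 8448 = 63.92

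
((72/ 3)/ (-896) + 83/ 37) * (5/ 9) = 45925/ 37296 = 1.23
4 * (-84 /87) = -112 /29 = -3.86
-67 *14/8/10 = -469/40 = -11.72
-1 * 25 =-25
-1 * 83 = -83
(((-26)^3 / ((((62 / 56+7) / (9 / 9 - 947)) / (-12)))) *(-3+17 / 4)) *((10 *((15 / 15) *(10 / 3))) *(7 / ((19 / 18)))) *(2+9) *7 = -523625789447.72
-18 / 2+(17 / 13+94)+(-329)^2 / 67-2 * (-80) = 1621667 / 871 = 1861.85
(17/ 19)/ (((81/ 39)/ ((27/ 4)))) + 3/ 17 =3985/ 1292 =3.08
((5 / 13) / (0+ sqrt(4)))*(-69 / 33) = -115 / 286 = -0.40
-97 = -97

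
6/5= 1.20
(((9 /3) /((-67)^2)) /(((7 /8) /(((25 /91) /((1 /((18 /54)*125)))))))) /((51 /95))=2375000 /145834143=0.02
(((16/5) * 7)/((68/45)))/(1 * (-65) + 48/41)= -10332/44489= -0.23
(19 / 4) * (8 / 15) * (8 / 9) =304 / 135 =2.25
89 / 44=2.02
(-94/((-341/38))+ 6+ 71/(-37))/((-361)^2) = 183655/1644260057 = 0.00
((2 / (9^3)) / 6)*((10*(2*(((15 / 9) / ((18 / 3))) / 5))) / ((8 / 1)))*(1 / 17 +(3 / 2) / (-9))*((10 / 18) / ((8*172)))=-275 / 99451742976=-0.00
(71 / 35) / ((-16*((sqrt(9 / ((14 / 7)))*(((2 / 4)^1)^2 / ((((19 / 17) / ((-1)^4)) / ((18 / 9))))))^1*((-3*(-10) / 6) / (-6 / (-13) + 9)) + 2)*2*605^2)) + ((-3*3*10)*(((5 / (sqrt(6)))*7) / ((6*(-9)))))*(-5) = -875*sqrt(6) / 18 - 43085711 / 466261711242250 + 12223289*sqrt(2) / 746018737987600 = -119.07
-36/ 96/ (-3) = 1/ 8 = 0.12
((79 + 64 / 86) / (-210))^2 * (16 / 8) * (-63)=-11758041 / 647150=-18.17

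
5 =5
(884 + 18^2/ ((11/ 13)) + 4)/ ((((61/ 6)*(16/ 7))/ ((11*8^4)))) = 150312960/ 61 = 2464146.89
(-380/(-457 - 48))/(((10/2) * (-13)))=-76/6565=-0.01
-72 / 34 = -36 / 17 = -2.12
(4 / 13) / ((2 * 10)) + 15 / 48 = 341 / 1040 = 0.33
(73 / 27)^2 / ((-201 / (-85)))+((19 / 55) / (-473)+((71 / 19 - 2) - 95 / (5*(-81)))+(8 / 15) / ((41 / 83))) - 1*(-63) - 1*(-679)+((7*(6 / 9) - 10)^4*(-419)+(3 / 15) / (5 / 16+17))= -278236483654267386092 / 822554424390105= -338259.06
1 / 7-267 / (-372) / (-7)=5 / 124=0.04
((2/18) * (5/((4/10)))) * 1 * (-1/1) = -1.39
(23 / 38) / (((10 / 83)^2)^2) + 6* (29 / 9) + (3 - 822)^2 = 767964204149 / 1140000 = 673652.81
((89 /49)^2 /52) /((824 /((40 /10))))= 7921 /25719512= 0.00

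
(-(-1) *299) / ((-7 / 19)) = -5681 / 7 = -811.57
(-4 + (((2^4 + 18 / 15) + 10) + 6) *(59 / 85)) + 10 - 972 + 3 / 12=-1602599 / 1700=-942.71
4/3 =1.33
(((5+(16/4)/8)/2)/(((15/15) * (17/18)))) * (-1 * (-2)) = 99/17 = 5.82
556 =556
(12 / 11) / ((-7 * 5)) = -12 / 385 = -0.03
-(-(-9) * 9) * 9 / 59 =-729 / 59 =-12.36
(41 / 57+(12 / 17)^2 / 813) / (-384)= -3213815 / 1714246272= -0.00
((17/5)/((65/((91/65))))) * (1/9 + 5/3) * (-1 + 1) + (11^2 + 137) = 258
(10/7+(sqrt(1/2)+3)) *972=486 *sqrt(2)+30132/7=4991.88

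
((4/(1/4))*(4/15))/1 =64/15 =4.27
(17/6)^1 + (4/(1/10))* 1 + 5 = 287/6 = 47.83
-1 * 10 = -10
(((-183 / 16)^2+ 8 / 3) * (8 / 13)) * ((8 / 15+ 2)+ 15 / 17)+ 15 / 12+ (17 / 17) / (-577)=796151821 / 2824992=281.82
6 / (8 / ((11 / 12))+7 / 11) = 66 / 103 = 0.64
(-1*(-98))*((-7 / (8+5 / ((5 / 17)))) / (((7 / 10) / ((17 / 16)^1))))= -41.65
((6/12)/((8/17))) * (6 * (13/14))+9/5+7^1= 8243/560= 14.72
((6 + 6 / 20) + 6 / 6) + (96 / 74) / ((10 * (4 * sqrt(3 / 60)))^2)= 2707 / 370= 7.32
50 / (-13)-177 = -2351 / 13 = -180.85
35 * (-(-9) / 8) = 315 / 8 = 39.38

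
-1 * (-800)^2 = -640000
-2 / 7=-0.29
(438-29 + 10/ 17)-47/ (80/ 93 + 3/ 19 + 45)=564777549/ 1382338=408.57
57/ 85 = 0.67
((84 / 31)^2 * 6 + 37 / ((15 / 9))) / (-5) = -318351 / 24025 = -13.25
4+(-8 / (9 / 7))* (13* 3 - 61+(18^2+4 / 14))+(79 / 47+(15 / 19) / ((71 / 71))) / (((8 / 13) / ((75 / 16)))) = -955732759 / 514368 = -1858.07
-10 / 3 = -3.33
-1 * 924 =-924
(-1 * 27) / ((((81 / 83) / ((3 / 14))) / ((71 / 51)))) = -5893 / 714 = -8.25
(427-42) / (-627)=-35 / 57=-0.61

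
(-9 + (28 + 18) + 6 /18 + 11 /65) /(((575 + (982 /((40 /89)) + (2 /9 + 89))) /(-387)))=-33961572 /6667063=-5.09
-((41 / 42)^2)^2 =-2825761 / 3111696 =-0.91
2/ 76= 1/ 38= 0.03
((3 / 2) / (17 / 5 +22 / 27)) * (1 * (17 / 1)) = 6885 / 1138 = 6.05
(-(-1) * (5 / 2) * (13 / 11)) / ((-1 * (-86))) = 65 / 1892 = 0.03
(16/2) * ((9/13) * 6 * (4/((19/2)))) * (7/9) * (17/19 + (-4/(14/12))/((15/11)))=-413568/23465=-17.62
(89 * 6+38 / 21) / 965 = 11252 / 20265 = 0.56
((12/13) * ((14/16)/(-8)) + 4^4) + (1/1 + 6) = 54683/208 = 262.90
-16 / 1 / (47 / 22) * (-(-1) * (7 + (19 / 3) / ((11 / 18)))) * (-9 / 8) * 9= 61884 / 47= 1316.68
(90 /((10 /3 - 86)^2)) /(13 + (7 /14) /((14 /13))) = 2835 /2898376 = 0.00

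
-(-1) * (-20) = -20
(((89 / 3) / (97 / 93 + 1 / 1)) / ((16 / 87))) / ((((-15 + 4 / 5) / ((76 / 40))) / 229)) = -54967557 / 22720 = -2419.35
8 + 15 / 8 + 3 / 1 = 12.88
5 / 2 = 2.50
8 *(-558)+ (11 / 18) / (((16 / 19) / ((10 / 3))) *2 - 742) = -5660156629 / 1267956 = -4464.00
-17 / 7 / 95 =-17 / 665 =-0.03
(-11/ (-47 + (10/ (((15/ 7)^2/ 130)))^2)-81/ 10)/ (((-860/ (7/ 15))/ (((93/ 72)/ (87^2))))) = 1408027719/ 1877148136088000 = 0.00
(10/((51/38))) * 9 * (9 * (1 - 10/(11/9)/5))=-384.06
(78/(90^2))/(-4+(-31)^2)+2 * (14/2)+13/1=34882663/1291950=27.00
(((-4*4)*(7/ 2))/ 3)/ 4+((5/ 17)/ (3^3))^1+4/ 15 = -10073/ 2295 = -4.39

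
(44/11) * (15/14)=30/7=4.29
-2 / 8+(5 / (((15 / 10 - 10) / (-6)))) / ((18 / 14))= 509 / 204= 2.50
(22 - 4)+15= 33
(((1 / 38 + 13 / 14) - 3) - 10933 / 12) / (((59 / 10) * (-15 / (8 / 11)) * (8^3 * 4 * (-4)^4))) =1457353 / 101823676416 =0.00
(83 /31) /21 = 83 /651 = 0.13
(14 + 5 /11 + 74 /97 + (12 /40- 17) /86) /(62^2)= 13785631 /3527331280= 0.00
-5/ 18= -0.28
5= 5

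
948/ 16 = 237/ 4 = 59.25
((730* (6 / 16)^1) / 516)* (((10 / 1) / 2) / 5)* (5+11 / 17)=2190 / 731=3.00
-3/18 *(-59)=59/6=9.83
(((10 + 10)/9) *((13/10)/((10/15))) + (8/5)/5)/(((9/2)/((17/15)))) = 11866/10125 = 1.17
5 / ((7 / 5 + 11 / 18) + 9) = 450 / 991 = 0.45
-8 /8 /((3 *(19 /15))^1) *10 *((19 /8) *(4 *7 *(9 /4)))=-1575 /4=-393.75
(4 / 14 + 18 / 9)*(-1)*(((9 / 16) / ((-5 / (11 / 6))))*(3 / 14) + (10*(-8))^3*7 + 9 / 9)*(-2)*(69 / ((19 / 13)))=-7201257599523 / 9310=-773497056.88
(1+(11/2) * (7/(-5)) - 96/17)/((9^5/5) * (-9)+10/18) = 0.00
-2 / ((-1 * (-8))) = -1 / 4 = -0.25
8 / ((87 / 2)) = 16 / 87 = 0.18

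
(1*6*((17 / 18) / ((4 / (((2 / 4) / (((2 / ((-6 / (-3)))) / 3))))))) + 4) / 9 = 49 / 72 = 0.68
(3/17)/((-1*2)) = -3/34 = -0.09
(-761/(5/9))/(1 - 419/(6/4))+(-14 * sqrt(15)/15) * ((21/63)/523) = 20547/4175 - 14 * sqrt(15)/23535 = 4.92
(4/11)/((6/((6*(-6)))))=-24/11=-2.18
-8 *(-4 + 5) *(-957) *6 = 45936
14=14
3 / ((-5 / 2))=-6 / 5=-1.20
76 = 76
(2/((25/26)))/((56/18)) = 117/175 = 0.67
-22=-22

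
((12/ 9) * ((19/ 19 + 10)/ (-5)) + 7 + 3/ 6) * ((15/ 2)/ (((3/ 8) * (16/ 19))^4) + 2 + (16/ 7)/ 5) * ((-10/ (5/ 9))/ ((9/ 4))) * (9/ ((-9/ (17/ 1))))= 53288635591/ 113400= 469917.42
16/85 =0.19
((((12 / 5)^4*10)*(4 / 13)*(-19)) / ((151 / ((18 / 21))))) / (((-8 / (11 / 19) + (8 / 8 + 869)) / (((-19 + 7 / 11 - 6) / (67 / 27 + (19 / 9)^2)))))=102631256064 / 2272811211125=0.05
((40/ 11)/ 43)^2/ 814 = 800/ 91057703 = 0.00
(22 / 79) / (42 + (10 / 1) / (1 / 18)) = 11 / 8769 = 0.00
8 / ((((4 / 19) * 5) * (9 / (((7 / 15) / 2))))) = 133 / 675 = 0.20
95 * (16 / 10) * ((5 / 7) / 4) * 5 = 950 / 7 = 135.71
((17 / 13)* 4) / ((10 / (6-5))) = 34 / 65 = 0.52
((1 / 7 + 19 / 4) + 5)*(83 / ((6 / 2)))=22991 / 84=273.70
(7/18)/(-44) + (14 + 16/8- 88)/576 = -53/396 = -0.13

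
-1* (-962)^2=-925444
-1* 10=-10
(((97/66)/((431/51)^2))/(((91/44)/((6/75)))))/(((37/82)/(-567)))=-2234342232/2233776025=-1.00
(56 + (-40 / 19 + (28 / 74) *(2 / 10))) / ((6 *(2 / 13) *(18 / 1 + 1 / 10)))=1233089 / 381729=3.23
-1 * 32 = -32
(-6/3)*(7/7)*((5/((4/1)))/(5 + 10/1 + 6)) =-0.12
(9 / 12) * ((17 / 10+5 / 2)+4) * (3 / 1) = 369 / 20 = 18.45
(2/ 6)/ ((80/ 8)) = 1/ 30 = 0.03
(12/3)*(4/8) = 2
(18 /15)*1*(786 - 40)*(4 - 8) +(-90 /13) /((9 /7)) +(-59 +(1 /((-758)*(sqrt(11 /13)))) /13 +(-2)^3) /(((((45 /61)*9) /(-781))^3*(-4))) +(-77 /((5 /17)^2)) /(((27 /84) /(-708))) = -87420077070557911 /3454366500 - 9829918599611*sqrt(143) /2618409807000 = -25307167.65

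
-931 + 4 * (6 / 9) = -2785 / 3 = -928.33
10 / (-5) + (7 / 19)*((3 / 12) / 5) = -753 / 380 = -1.98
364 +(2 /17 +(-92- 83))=3215 /17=189.12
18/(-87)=-6/29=-0.21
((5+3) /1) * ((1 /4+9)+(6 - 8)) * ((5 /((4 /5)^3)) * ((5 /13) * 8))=90625 /52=1742.79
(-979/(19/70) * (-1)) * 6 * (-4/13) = -1644720/247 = -6658.79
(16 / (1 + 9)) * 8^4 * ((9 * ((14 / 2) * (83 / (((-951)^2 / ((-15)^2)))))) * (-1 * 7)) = -5997035520 / 100489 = -59678.53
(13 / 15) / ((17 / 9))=39 / 85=0.46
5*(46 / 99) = 230 / 99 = 2.32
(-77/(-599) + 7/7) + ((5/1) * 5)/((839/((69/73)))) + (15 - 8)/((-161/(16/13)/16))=3296577885/10969398947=0.30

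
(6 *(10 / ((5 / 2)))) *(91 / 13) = 168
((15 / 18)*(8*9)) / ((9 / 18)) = 120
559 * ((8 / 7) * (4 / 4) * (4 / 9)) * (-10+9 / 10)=-116272 / 45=-2583.82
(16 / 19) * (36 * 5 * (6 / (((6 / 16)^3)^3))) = 85899345920 / 13851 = 6201671.06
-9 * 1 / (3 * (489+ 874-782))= -3 / 581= -0.01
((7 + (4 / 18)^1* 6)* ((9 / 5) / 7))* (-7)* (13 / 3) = -65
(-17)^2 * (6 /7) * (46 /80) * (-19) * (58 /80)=-10987491 /5600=-1962.05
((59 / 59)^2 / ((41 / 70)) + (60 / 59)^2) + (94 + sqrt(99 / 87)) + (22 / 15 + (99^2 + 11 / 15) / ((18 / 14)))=sqrt(957) / 29 + 29755618784 / 3853467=7722.85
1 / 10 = 0.10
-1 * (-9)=9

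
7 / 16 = 0.44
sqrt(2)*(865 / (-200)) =-173*sqrt(2) / 40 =-6.12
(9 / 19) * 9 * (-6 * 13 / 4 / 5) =-3159 / 190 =-16.63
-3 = -3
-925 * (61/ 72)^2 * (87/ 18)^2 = -2894658925/ 186624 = -15510.65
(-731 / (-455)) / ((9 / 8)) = 5848 / 4095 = 1.43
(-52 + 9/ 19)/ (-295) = 979/ 5605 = 0.17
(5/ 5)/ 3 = 1/ 3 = 0.33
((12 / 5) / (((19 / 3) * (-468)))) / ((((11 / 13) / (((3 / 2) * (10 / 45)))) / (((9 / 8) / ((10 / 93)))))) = -279 / 83600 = -0.00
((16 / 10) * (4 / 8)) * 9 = 36 / 5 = 7.20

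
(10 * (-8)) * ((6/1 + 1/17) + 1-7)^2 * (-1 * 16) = 4.43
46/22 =23/11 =2.09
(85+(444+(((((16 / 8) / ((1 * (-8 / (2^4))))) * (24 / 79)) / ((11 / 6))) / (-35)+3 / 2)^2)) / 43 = 1965990033709 / 159112422700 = 12.36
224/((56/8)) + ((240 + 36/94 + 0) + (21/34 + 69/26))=2863223/10387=275.65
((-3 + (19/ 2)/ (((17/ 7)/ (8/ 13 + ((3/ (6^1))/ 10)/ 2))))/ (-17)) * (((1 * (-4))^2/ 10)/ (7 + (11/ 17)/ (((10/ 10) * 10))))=0.01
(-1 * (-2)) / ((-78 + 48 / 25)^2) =625 / 1808802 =0.00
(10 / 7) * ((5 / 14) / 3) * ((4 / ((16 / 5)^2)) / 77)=625 / 724416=0.00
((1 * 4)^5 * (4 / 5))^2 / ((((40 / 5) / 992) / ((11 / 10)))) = 11442061312 / 125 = 91536490.50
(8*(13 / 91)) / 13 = 8 / 91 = 0.09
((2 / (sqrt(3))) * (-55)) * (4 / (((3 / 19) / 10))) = -83600 * sqrt(3) / 9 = -16088.83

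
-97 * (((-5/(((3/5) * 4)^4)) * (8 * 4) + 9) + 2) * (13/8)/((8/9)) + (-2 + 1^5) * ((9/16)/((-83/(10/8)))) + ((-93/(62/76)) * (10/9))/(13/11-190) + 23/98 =-42603848417945/38924508672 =-1094.53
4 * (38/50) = 76/25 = 3.04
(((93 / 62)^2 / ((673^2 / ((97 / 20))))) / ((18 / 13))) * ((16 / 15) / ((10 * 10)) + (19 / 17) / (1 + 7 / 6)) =2116249 / 230993790000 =0.00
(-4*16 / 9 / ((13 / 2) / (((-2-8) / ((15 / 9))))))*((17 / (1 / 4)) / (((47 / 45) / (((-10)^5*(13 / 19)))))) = -26112000000 / 893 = -29240761.48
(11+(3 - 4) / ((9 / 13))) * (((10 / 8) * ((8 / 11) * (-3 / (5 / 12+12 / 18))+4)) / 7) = 30530 / 9009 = 3.39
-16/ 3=-5.33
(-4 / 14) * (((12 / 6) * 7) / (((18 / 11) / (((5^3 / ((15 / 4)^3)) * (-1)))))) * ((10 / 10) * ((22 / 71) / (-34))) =-15488 / 293301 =-0.05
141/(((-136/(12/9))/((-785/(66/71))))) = 2619545/2244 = 1167.36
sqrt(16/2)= 2 * sqrt(2)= 2.83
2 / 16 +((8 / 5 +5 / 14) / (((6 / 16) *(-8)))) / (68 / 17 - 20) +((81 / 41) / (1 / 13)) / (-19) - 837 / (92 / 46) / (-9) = 118606783 / 2617440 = 45.31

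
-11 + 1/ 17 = -186/ 17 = -10.94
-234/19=-12.32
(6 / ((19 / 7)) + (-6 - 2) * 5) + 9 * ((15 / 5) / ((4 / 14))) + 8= 2459 / 38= 64.71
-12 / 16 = -3 / 4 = -0.75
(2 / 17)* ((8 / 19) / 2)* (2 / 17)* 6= 96 / 5491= 0.02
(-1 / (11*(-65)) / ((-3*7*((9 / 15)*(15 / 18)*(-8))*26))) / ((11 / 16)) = 2 / 2147145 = 0.00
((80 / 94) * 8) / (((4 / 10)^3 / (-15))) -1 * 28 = -76316 / 47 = -1623.74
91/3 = 30.33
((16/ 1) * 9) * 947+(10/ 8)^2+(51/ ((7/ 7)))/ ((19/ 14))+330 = 41568091/ 304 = 136737.14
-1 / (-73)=1 / 73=0.01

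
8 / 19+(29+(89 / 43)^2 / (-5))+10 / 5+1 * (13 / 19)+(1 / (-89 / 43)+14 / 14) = 496596769 / 15633295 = 31.77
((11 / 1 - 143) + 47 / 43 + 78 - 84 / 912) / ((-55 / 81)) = 14029281 / 179740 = 78.05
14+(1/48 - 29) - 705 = -34559/48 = -719.98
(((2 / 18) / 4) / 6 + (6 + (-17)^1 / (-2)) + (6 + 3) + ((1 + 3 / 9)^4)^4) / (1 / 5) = 212270581195 / 344373768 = 616.40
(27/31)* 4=108/31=3.48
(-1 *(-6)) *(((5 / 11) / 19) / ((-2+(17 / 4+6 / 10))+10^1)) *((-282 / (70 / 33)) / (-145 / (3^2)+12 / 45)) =2284200 / 24371053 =0.09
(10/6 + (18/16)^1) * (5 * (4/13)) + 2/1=491/78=6.29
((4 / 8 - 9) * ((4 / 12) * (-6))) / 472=17 / 472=0.04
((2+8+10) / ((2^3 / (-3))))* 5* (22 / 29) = -825 / 29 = -28.45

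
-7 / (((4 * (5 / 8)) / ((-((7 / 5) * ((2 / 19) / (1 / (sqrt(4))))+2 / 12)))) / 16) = 29456 / 1425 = 20.67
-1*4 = -4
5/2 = 2.50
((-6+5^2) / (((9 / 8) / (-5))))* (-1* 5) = 3800 / 9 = 422.22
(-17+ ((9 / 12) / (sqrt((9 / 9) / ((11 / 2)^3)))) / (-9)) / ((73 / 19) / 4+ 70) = -1292 / 5393 - 209 * sqrt(22) / 64716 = -0.25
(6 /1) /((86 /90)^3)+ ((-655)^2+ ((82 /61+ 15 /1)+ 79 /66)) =137336651536897 /320095182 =429049.42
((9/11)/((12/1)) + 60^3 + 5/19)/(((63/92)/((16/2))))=4746576424/1881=2523432.44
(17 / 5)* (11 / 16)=187 / 80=2.34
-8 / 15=-0.53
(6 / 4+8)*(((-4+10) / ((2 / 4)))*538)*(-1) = -61332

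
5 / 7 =0.71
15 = 15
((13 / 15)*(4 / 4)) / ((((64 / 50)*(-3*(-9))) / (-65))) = -4225 / 2592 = -1.63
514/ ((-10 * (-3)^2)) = -257/ 45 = -5.71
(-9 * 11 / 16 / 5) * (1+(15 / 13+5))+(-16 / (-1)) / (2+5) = -47809 / 7280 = -6.57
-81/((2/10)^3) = -10125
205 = 205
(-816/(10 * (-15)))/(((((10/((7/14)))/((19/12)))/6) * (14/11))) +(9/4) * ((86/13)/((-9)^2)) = 226663/102375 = 2.21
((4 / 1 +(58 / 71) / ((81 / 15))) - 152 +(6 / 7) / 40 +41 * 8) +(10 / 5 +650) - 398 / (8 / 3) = 45820699 / 67095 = 682.92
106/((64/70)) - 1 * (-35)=2415/16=150.94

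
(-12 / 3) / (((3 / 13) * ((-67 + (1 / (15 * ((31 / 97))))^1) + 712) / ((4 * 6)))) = -0.64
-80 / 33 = -2.42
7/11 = 0.64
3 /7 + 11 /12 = 113 /84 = 1.35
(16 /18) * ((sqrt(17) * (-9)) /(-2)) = 4 * sqrt(17) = 16.49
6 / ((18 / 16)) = 5.33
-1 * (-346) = 346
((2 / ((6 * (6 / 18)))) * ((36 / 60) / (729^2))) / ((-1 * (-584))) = 1 / 517269240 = 0.00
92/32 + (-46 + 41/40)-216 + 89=-1691/10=-169.10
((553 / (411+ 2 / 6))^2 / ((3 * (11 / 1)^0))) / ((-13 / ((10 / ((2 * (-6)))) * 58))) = 44342305 / 19795828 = 2.24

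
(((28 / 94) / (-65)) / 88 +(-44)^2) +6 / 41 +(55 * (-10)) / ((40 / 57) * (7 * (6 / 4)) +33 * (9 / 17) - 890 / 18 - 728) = 2919256149988259 / 1507197423160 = 1936.88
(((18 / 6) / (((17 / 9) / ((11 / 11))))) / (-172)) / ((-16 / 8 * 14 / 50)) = 675 / 40936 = 0.02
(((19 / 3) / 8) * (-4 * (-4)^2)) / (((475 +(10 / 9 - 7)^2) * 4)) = -513 / 20642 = -0.02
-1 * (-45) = 45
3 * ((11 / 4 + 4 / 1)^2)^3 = 1162261467 / 4096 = 283755.24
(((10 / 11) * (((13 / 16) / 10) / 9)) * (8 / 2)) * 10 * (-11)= -65 / 18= -3.61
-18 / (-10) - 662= -3301 / 5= -660.20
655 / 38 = 17.24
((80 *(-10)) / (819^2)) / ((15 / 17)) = -2720 / 2012283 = -0.00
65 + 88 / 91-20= 4183 / 91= 45.97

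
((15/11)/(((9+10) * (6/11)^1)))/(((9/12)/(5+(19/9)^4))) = 1631260/373977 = 4.36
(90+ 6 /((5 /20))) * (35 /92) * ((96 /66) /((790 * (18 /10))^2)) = 1330 /42632271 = 0.00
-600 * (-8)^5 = 19660800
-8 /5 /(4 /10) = -4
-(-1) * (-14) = -14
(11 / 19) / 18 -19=-6487 / 342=-18.97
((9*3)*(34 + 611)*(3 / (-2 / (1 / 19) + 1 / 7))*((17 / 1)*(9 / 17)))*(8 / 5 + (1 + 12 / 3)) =-21723471 / 265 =-81975.36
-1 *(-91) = 91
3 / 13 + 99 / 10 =1317 / 130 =10.13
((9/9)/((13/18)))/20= 9/130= 0.07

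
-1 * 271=-271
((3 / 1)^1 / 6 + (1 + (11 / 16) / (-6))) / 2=133 / 192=0.69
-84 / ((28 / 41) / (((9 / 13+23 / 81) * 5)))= -210740 / 351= -600.40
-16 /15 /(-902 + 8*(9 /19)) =152 /127995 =0.00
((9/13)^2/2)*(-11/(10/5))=-891/676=-1.32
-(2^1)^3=-8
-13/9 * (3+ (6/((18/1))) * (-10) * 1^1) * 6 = 26/9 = 2.89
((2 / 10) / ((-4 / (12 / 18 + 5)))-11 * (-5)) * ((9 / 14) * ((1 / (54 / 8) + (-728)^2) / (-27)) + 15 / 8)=-690348.98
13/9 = 1.44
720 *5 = 3600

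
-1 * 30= -30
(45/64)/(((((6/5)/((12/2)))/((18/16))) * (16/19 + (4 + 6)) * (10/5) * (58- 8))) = 1539/421888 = 0.00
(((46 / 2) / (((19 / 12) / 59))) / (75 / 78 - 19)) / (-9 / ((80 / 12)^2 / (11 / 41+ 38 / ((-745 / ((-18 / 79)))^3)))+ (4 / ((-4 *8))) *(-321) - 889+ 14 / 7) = 0.06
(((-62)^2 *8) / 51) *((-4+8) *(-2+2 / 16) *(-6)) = 27134.12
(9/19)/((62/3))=27/1178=0.02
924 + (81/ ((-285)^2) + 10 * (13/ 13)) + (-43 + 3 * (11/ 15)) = 8061139/ 9025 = 893.20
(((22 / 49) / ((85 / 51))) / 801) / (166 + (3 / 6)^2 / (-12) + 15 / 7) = 352 / 175963235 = 0.00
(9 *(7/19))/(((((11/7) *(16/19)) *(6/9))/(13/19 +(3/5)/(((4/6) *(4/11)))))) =3176523/267520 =11.87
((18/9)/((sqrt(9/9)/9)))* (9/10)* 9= 729/5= 145.80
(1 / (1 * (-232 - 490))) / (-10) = 0.00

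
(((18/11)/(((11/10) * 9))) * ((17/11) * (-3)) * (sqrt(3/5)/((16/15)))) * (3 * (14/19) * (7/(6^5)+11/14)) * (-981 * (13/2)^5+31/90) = 11930631333074221 * sqrt(15)/4195141632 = 11014440.16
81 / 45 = 9 / 5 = 1.80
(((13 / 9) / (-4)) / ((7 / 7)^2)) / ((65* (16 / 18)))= -1 / 160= -0.01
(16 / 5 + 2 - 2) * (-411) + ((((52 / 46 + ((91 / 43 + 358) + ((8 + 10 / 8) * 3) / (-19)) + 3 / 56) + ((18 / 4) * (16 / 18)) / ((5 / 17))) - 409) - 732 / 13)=-96242377269 / 68399240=-1407.07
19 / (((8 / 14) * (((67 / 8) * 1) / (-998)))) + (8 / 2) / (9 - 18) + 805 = -1904065 / 603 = -3157.65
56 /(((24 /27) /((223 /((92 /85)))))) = 1194165 /92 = 12980.05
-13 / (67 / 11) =-143 / 67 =-2.13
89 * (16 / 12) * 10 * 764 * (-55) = -149591200 / 3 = -49863733.33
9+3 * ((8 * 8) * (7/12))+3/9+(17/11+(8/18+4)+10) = 13595/99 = 137.32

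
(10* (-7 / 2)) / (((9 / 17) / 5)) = -2975 / 9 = -330.56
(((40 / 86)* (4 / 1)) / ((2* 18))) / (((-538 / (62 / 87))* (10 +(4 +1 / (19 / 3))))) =-11780 / 2436322509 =-0.00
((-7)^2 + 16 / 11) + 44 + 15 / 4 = 4321 / 44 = 98.20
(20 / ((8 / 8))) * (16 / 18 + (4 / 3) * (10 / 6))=560 / 9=62.22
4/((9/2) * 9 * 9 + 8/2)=8/737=0.01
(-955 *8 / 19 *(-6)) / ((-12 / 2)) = -402.11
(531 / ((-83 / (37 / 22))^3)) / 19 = -0.00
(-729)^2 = 531441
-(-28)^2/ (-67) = 784/ 67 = 11.70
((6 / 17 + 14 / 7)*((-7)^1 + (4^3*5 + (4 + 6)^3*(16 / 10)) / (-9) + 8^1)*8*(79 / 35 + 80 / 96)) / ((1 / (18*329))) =-1243546304 / 17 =-73149782.59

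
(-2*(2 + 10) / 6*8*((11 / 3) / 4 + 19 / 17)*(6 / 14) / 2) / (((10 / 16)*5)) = -2656 / 595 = -4.46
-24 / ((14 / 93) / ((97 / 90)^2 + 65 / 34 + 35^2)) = -195789.98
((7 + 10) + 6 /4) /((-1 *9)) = -37 /18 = -2.06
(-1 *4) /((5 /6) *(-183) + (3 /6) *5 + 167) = -4 /17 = -0.24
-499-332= -831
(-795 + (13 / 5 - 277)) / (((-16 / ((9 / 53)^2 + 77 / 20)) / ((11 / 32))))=12816988921 / 143820800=89.12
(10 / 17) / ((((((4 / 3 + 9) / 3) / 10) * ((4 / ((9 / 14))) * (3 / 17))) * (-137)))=-675 / 59458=-0.01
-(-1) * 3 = 3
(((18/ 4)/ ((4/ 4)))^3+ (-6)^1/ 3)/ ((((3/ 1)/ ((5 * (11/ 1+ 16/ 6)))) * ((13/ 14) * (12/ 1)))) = 1023155/ 5616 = 182.19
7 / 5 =1.40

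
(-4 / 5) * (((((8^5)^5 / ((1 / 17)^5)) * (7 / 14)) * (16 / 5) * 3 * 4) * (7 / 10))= -72093075073343878516653051346944 / 125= -576744600586751028133224400000.00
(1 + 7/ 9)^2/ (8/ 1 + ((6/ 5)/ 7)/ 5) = 22400/ 56943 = 0.39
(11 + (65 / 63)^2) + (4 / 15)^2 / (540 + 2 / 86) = 27798162508 / 2304103725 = 12.06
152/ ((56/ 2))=38/ 7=5.43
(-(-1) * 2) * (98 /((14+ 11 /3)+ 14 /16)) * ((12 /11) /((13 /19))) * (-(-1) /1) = 16.85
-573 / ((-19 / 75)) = 42975 / 19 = 2261.84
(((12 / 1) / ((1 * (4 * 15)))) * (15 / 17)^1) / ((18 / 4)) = 2 / 51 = 0.04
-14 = -14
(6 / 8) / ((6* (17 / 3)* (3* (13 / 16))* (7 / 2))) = 4 / 1547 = 0.00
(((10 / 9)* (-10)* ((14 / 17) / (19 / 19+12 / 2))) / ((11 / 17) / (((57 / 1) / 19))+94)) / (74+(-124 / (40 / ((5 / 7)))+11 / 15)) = -0.00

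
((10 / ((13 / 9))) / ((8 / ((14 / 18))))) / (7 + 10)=35 / 884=0.04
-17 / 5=-3.40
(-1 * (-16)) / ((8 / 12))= 24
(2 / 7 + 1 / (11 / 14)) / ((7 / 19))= 4.23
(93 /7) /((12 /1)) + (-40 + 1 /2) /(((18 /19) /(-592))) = 6220423 /252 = 24684.22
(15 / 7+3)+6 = 78 / 7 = 11.14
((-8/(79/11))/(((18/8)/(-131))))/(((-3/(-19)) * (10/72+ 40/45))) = 3504512/8769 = 399.65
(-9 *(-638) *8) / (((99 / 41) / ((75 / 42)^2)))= 60663.27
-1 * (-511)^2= -261121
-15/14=-1.07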